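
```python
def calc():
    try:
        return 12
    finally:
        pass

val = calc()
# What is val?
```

Step-by-step execution trace:
1. `calc()` enters try: `return 12` sets pending return value 12.
2. Before returning, `finally: pass` runs (no effect).
3. calc() returns 12 → val = 12.
Result: 12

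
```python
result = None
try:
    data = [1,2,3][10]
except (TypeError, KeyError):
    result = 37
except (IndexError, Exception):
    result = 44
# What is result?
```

Step-by-step execution trace:
1. `data = [1,2,3][10]` raises IndexError.
2. `except (TypeError, KeyError)` does not match IndexError; skipped.
3. `except (IndexError, Exception)` matches (IndexError is in the tuple) → result = 44.
Result: 44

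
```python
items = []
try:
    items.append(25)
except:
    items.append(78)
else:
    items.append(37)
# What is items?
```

Step-by-step execution trace:
1. try: `items.append(25)` → items = [25]. No exception raised.
2. `except` is skipped.
3. `else` runs (try completed without exception): `items.append(37)` → items = [25, 37].
Result: [25, 37]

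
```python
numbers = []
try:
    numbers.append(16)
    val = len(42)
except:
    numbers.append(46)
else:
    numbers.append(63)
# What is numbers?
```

Step-by-step execution trace:
1. try: `numbers.append(16)` → numbers = [16].
2. `val = len(42)` raises TypeError.
3. bare `except` matches → `numbers.append(46)` → numbers = [16, 46].
4. `else` is skipped (an exception was raised).
Result: [16, 46]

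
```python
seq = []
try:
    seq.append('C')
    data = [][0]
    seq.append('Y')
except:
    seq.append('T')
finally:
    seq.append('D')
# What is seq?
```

Step-by-step execution trace:
1. try: `seq.append('C')` → seq = ['C'].
2. `data = [][0]` raises IndexError; `seq.append('Y')` is not reached.
3. bare `except` matches → `seq.append('T')` → seq = ['C', 'T'].
4. finally always runs: `seq.append('D')` → seq = ['C', 'T', 'D'].
Result: ['C', 'T', 'D']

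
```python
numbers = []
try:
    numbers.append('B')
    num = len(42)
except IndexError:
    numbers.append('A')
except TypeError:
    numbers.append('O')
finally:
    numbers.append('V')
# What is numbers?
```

Step-by-step execution trace:
1. try: `numbers.append('B')` → numbers = ['B'].
2. `num = len(42)` raises TypeError.
3. `except IndexError` does not match TypeError; skipped.
4. `except TypeError` matches → `numbers.append('O')` → numbers = ['B', 'O'].
5. finally always runs: `numbers.append('V')` → numbers = ['B', 'O', 'V'].
Result: ['B', 'O', 'V']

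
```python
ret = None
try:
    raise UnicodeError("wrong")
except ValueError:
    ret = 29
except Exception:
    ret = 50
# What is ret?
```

Step-by-step execution trace:
1. `raise UnicodeError(...)` raises UnicodeError.
2. `except ValueError` matches (UnicodeError is a subclass of ValueError) → ret = 29.
3. `except Exception` is not reached.
Result: 29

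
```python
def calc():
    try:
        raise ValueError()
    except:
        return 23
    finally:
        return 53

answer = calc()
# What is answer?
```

Step-by-step execution trace:
1. `calc()` enters try: `raise ValueError()` raises ValueError.
2. bare `except` matches → `return 23` sets pending return value 23.
3. Before returning, `finally: return 53` runs and overrides the pending return.
4. calc() returns 53 → answer = 53.
Result: 53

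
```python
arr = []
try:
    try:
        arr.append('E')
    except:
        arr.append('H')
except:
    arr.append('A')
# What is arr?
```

Step-by-step execution trace:
1. Inner try: `arr.append('E')` → arr = ['E']. No exception raised.
2. Inner `except` is skipped.
3. Inner try completes normally; outer `except` is skipped.
Result: ['E']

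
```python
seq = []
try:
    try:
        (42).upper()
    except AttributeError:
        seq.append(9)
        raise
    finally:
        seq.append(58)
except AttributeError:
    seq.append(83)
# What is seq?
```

Step-by-step execution trace:
1. Inner try: `(42).upper()` raises AttributeError.
2. Inner `except AttributeError` matches → `seq.append(9)` → seq = [9].
3. bare `raise` re-raises AttributeError.
4. Inner `finally` runs during unwinding: `seq.append(58)` → seq = [9, 58].
5. Outer `except AttributeError` matches → `seq.append(83)` → seq = [9, 58, 83].
Result: [9, 58, 83]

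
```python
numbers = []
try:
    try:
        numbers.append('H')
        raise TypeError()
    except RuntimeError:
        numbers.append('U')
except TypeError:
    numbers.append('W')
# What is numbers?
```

Step-by-step execution trace:
1. Inner try: `numbers.append('H')` → numbers = ['H'].
2. `raise TypeError()` raises TypeError.
3. Inner `except RuntimeError` does not match TypeError; exception propagates to outer try.
4. Outer `except TypeError` matches → `numbers.append('W')` → numbers = ['H', 'W'].
Result: ['H', 'W']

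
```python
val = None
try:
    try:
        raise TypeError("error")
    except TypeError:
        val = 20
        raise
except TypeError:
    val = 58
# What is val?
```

Step-by-step execution trace:
1. Inner try: `raise TypeError("error")` raises TypeError.
2. Inner `except TypeError` matches → val = 20.
3. bare `raise` re-raises the same TypeError.
4. Outer `except TypeError` matches → val = 58.
Result: 58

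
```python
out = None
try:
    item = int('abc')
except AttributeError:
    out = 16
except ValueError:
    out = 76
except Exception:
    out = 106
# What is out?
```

Step-by-step execution trace:
1. `item = int('abc')` raises ValueError.
2. `except AttributeError` does not match ValueError; skipped.
3. `except ValueError` matches → out = 76.
4. Remaining except clauses are skipped.
Result: 76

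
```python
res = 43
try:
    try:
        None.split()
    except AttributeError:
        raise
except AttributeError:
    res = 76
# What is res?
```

Step-by-step execution trace:
1. Inner try: `None.split()` raises AttributeError.
2. Inner `except AttributeError` matches; bare `raise` re-raises the same AttributeError.
3. Outer `except AttributeError` matches → res = 76.
Result: 76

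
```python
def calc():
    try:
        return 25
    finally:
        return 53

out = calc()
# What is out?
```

Step-by-step execution trace:
1. `calc()` enters try: `return 25` sets pending return value 25.
2. Before returning, `finally: return 53` runs and overrides the pending return.
3. calc() returns 53 → out = 53.
Result: 53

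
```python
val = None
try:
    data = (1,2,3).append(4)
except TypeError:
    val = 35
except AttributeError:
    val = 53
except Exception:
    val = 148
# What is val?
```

Step-by-step execution trace:
1. `data = (1,2,3).append(4)` raises AttributeError.
2. `except TypeError` does not match AttributeError; skipped.
3. `except AttributeError` matches → val = 53.
4. Remaining except clauses are skipped.
Result: 53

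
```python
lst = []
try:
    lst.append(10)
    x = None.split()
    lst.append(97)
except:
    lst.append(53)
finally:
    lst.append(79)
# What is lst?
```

Step-by-step execution trace:
1. try: `lst.append(10)` → lst = [10].
2. `x = None.split()` raises AttributeError; `lst.append(97)` is not reached.
3. bare `except` matches → `lst.append(53)` → lst = [10, 53].
4. finally always runs: `lst.append(79)` → lst = [10, 53, 79].
Result: [10, 53, 79]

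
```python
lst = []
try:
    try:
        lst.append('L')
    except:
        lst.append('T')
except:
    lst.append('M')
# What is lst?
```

Step-by-step execution trace:
1. Inner try: `lst.append('L')` → lst = ['L']. No exception raised.
2. Inner `except` is skipped.
3. Inner try completes normally; outer `except` is skipped.
Result: ['L']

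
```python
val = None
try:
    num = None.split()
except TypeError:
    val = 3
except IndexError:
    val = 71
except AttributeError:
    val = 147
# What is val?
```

Step-by-step execution trace:
1. `num = None.split()` raises AttributeError.
2. `except TypeError` does not match AttributeError; skipped.
3. `except IndexError` does not match AttributeError; skipped.
4. `except AttributeError` matches → val = 147.
Result: 147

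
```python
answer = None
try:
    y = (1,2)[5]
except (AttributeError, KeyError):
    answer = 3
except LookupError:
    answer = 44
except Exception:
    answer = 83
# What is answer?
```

Step-by-step execution trace:
1. `y = (1,2)[5]` raises IndexError.
2. `except (AttributeError, KeyError)` does not match IndexError; skipped.
3. `except LookupError` matches (IndexError is a subclass of LookupError) → answer = 44.
4. `except Exception` is not reached.
Result: 44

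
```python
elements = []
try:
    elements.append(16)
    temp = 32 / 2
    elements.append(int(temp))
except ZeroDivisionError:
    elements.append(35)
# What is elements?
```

Step-by-step execution trace:
1. try: `elements.append(16)` → elements = [16].
2. `temp = 32 / 2` → temp = 16.0. No exception raised.
3. `elements.append(int(temp))` → elements = [16, 16].
4. `except ZeroDivisionError` is skipped (no exception was raised).
Result: [16, 16]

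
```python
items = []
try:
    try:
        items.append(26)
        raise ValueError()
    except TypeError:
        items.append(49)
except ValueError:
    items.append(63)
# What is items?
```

Step-by-step execution trace:
1. Inner try: `items.append(26)` → items = [26].
2. `raise ValueError()` raises ValueError.
3. Inner `except TypeError` does not match ValueError; exception propagates to outer try.
4. Outer `except ValueError` matches → `items.append(63)` → items = [26, 63].
Result: [26, 63]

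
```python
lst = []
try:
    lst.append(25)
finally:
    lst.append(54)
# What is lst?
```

Step-by-step execution trace:
1. try: `lst.append(25)` → lst = [25].
2. The try body completes without raising.
3. finally always runs: `lst.append(54)` → lst = [25, 54].
Result: [25, 54]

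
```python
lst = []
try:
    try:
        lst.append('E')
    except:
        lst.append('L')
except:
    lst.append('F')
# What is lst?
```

Step-by-step execution trace:
1. Inner try: `lst.append('E')` → lst = ['E']. No exception raised.
2. Inner `except` is skipped.
3. Inner try completes normally; outer `except` is skipped.
Result: ['E']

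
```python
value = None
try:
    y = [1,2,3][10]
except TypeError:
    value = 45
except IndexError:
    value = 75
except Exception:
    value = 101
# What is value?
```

Step-by-step execution trace:
1. `y = [1,2,3][10]` raises IndexError.
2. `except TypeError` does not match IndexError; skipped.
3. `except IndexError` matches → value = 75.
4. Remaining except clauses are skipped.
Result: 75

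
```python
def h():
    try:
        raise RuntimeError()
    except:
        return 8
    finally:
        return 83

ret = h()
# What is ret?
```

Step-by-step execution trace:
1. `h()` enters try: `raise RuntimeError()` raises RuntimeError.
2. bare `except` matches → `return 8` sets pending return value 8.
3. Before returning, `finally: return 83` runs and overrides the pending return.
4. h() returns 83 → ret = 83.
Result: 83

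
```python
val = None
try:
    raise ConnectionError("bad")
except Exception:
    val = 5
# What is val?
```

Step-by-step execution trace:
1. `raise ConnectionError(...)` raises ConnectionError.
2. `except Exception` matches (ConnectionError is a subclass of Exception) → val = 5.
Result: 5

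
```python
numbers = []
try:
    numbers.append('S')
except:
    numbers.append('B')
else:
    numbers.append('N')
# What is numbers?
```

Step-by-step execution trace:
1. try: `numbers.append('S')` → numbers = ['S']. No exception raised.
2. `except` is skipped.
3. `else` runs (try completed without exception): `numbers.append('N')` → numbers = ['S', 'N'].
Result: ['S', 'N']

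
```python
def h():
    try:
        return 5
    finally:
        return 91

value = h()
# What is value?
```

Step-by-step execution trace:
1. `h()` enters try: `return 5` sets pending return value 5.
2. Before returning, `finally: return 91` runs and overrides the pending return.
3. h() returns 91 → value = 91.
Result: 91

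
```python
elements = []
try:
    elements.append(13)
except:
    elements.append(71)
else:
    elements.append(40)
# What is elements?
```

Step-by-step execution trace:
1. try: `elements.append(13)` → elements = [13]. No exception raised.
2. `except` is skipped.
3. `else` runs (try completed without exception): `elements.append(40)` → elements = [13, 40].
Result: [13, 40]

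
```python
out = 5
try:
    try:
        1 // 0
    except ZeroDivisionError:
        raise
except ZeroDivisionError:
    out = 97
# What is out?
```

Step-by-step execution trace:
1. Inner try: `1 // 0` raises ZeroDivisionError.
2. Inner `except ZeroDivisionError` matches; bare `raise` re-raises the same ZeroDivisionError.
3. Outer `except ZeroDivisionError` matches → out = 97.
Result: 97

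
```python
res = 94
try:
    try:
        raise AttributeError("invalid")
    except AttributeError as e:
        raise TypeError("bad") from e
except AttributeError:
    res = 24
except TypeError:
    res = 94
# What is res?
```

Step-by-step execution trace:
1. Inner try raises AttributeError; inner `except AttributeError as e` catches it.
2. `raise TypeError(...) from e` raises TypeError (AttributeError is attached as __cause__, but only TypeError is active).
3. Outer `except AttributeError` does not match TypeError; skipped.
4. Outer `except TypeError` matches → res = 94.
Result: 94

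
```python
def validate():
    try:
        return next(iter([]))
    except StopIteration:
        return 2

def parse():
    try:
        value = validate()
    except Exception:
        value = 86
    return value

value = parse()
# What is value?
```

Step-by-step execution trace:
1. `parse()` calls `validate()`.
2. In validate: `next(iter([]))` raises StopIteration; `except StopIteration` catches it → returns 2.
3. In parse: `value = validate()` → value = 2. No exception reaches parse.
4. `except Exception` is skipped; parse returns 2.
5. value = 2.
Result: 2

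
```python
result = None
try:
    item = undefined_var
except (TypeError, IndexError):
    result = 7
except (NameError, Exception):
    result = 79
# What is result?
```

Step-by-step execution trace:
1. `item = undefined_var` raises NameError.
2. `except (TypeError, IndexError)` does not match NameError; skipped.
3. `except (NameError, Exception)` matches (NameError is in the tuple) → result = 79.
Result: 79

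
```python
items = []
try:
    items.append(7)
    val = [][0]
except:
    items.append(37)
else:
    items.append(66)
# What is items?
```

Step-by-step execution trace:
1. try: `items.append(7)` → items = [7].
2. `val = [][0]` raises IndexError.
3. bare `except` matches → `items.append(37)` → items = [7, 37].
4. `else` is skipped (an exception was raised).
Result: [7, 37]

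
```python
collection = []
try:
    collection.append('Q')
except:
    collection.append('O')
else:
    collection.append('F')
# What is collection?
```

Step-by-step execution trace:
1. try: `collection.append('Q')` → collection = ['Q']. No exception raised.
2. `except` is skipped.
3. `else` runs (try completed without exception): `collection.append('F')` → collection = ['Q', 'F'].
Result: ['Q', 'F']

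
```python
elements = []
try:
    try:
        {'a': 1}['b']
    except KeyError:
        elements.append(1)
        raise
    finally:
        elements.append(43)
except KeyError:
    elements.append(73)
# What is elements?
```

Step-by-step execution trace:
1. Inner try: `{'a': 1}['b']` raises KeyError.
2. Inner `except KeyError` matches → `elements.append(1)` → elements = [1].
3. bare `raise` re-raises KeyError.
4. Inner `finally` runs during unwinding: `elements.append(43)` → elements = [1, 43].
5. Outer `except KeyError` matches → `elements.append(73)` → elements = [1, 43, 73].
Result: [1, 43, 73]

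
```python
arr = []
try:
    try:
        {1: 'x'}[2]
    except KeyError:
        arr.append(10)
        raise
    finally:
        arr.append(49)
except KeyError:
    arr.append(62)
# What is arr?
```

Step-by-step execution trace:
1. Inner try: `{1: 'x'}[2]` raises KeyError.
2. Inner `except KeyError` matches → `arr.append(10)` → arr = [10].
3. bare `raise` re-raises KeyError.
4. Inner `finally` runs during unwinding: `arr.append(49)` → arr = [10, 49].
5. Outer `except KeyError` matches → `arr.append(62)` → arr = [10, 49, 62].
Result: [10, 49, 62]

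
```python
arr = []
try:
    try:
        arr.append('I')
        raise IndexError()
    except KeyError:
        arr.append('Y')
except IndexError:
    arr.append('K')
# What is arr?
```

Step-by-step execution trace:
1. Inner try: `arr.append('I')` → arr = ['I'].
2. `raise IndexError()` raises IndexError.
3. Inner `except KeyError` does not match IndexError; exception propagates to outer try.
4. Outer `except IndexError` matches → `arr.append('K')` → arr = ['I', 'K'].
Result: ['I', 'K']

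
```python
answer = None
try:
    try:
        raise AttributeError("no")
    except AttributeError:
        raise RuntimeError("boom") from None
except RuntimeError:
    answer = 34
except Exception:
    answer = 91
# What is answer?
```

Step-by-step execution trace:
1. Inner try raises AttributeError; inner `except AttributeError` catches it.
2. `raise RuntimeError(...) from None` raises RuntimeError (from None suppresses __context__, but the active exception is still RuntimeError).
3. Outer `except RuntimeError` matches → answer = 34.
4. `except Exception` is not reached.
Result: 34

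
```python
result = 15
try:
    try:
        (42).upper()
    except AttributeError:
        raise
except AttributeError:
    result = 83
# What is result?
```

Step-by-step execution trace:
1. Inner try: `(42).upper()` raises AttributeError.
2. Inner `except AttributeError` matches; bare `raise` re-raises the same AttributeError.
3. Outer `except AttributeError` matches → result = 83.
Result: 83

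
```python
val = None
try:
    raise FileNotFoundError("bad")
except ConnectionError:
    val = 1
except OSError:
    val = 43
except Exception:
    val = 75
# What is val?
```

Step-by-step execution trace:
1. `raise FileNotFoundError(...)` raises FileNotFoundError.
2. `except ConnectionError` does not match (FileNotFoundError is not a subclass of ConnectionError); skipped.
3. `except OSError` matches (FileNotFoundError is a subclass of OSError) → val = 43.
4. `except Exception` is not reached.
Result: 43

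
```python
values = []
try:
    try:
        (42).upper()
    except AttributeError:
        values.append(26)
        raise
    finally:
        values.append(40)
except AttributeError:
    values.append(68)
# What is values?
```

Step-by-step execution trace:
1. Inner try: `(42).upper()` raises AttributeError.
2. Inner `except AttributeError` matches → `values.append(26)` → values = [26].
3. bare `raise` re-raises AttributeError.
4. Inner `finally` runs during unwinding: `values.append(40)` → values = [26, 40].
5. Outer `except AttributeError` matches → `values.append(68)` → values = [26, 40, 68].
Result: [26, 40, 68]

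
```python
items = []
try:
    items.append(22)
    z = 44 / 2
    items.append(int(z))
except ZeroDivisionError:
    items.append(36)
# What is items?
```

Step-by-step execution trace:
1. try: `items.append(22)` → items = [22].
2. `z = 44 / 2` → z = 22.0. No exception raised.
3. `items.append(int(z))` → items = [22, 22].
4. `except ZeroDivisionError` is skipped (no exception was raised).
Result: [22, 22]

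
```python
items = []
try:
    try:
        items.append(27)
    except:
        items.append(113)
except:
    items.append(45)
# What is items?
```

Step-by-step execution trace:
1. Inner try: `items.append(27)` → items = [27]. No exception raised.
2. Inner `except` is skipped.
3. Inner try completes normally; outer `except` is skipped.
Result: [27]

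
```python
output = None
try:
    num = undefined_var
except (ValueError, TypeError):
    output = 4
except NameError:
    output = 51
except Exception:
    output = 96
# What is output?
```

Step-by-step execution trace:
1. `num = undefined_var` raises NameError.
2. `except (ValueError, TypeError)` does not match NameError; skipped.
3. `except NameError` matches (exact type match) → output = 51.
4. `except Exception` is not reached.
Result: 51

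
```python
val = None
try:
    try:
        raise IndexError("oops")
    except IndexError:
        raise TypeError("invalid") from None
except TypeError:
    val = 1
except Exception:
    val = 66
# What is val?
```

Step-by-step execution trace:
1. Inner try raises IndexError; inner `except IndexError` catches it.
2. `raise TypeError(...) from None` raises TypeError (from None suppresses __context__, but the active exception is still TypeError).
3. Outer `except TypeError` matches → val = 1.
4. `except Exception` is not reached.
Result: 1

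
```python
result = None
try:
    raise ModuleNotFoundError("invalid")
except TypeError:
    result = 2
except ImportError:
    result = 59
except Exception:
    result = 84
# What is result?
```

Step-by-step execution trace:
1. `raise ModuleNotFoundError(...)` raises ModuleNotFoundError.
2. `except TypeError` does not match (ModuleNotFoundError is not a subclass of TypeError); skipped.
3. `except ImportError` matches (ModuleNotFoundError is a subclass of ImportError) → result = 59.
4. `except Exception` is not reached.
Result: 59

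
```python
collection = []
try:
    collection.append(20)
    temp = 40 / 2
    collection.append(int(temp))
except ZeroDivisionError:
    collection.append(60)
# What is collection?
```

Step-by-step execution trace:
1. try: `collection.append(20)` → collection = [20].
2. `temp = 40 / 2` → temp = 20.0. No exception raised.
3. `collection.append(int(temp))` → collection = [20, 20].
4. `except ZeroDivisionError` is skipped (no exception was raised).
Result: [20, 20]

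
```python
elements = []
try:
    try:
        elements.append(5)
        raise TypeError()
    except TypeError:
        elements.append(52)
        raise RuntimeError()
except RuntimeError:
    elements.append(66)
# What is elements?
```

Step-by-step execution trace:
1. Inner try: `elements.append(5)` → elements = [5].
2. `raise TypeError()` raises TypeError.
3. Inner `except TypeError` matches → `elements.append(52)` → elements = [5, 52].
4. `raise RuntimeError()` raises RuntimeError; propagates to outer try.
5. Outer `except RuntimeError` matches → `elements.append(66)` → elements = [5, 52, 66].
Result: [5, 52, 66]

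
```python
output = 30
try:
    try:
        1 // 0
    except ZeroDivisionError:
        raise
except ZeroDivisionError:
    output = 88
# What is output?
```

Step-by-step execution trace:
1. Inner try: `1 // 0` raises ZeroDivisionError.
2. Inner `except ZeroDivisionError` matches; bare `raise` re-raises the same ZeroDivisionError.
3. Outer `except ZeroDivisionError` matches → output = 88.
Result: 88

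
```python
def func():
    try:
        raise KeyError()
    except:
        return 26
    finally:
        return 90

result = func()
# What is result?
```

Step-by-step execution trace:
1. `func()` enters try: `raise KeyError()` raises KeyError.
2. bare `except` matches → `return 26` sets pending return value 26.
3. Before returning, `finally: return 90` runs and overrides the pending return.
4. func() returns 90 → result = 90.
Result: 90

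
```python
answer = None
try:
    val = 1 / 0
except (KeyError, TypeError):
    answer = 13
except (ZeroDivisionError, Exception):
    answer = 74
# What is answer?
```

Step-by-step execution trace:
1. `val = 1 / 0` raises ZeroDivisionError.
2. `except (KeyError, TypeError)` does not match ZeroDivisionError; skipped.
3. `except (ZeroDivisionError, Exception)` matches (ZeroDivisionError is in the tuple) → answer = 74.
Result: 74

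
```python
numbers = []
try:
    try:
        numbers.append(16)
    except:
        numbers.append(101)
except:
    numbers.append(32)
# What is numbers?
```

Step-by-step execution trace:
1. Inner try: `numbers.append(16)` → numbers = [16]. No exception raised.
2. Inner `except` is skipped.
3. Inner try completes normally; outer `except` is skipped.
Result: [16]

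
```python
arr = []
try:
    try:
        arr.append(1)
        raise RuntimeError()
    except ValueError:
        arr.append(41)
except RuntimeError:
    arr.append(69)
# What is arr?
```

Step-by-step execution trace:
1. Inner try: `arr.append(1)` → arr = [1].
2. `raise RuntimeError()` raises RuntimeError.
3. Inner `except ValueError` does not match RuntimeError; exception propagates to outer try.
4. Outer `except RuntimeError` matches → `arr.append(69)` → arr = [1, 69].
Result: [1, 69]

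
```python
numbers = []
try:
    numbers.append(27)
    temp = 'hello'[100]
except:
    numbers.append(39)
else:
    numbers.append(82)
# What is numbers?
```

Step-by-step execution trace:
1. try: `numbers.append(27)` → numbers = [27].
2. `temp = 'hello'[100]` raises IndexError.
3. bare `except` matches → `numbers.append(39)` → numbers = [27, 39].
4. `else` is skipped (an exception was raised).
Result: [27, 39]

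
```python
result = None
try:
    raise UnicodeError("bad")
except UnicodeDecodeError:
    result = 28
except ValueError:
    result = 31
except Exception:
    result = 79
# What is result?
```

Step-by-step execution trace:
1. `raise UnicodeError(...)` raises UnicodeError.
2. `except UnicodeDecodeError` does not match (UnicodeError is not a subclass of UnicodeDecodeError); skipped.
3. `except ValueError` matches (UnicodeError is a subclass of ValueError) → result = 31.
4. `except Exception` is not reached.
Result: 31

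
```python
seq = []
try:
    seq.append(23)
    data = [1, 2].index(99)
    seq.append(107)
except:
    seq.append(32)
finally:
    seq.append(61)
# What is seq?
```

Step-by-step execution trace:
1. try: `seq.append(23)` → seq = [23].
2. `data = [1, 2].index(99)` raises ValueError; `seq.append(107)` is not reached.
3. bare `except` matches → `seq.append(32)` → seq = [23, 32].
4. finally always runs: `seq.append(61)` → seq = [23, 32, 61].
Result: [23, 32, 61]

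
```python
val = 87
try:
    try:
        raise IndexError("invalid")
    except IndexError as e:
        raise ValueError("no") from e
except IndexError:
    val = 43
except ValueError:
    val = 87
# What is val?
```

Step-by-step execution trace:
1. Inner try raises IndexError; inner `except IndexError as e` catches it.
2. `raise ValueError(...) from e` raises ValueError (IndexError is attached as __cause__, but only ValueError is active).
3. Outer `except IndexError` does not match ValueError; skipped.
4. Outer `except ValueError` matches → val = 87.
Result: 87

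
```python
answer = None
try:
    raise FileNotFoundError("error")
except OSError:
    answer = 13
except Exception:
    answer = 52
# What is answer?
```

Step-by-step execution trace:
1. `raise FileNotFoundError(...)` raises FileNotFoundError.
2. `except OSError` matches (FileNotFoundError is a subclass of OSError) → answer = 13.
3. `except Exception` is not reached.
Result: 13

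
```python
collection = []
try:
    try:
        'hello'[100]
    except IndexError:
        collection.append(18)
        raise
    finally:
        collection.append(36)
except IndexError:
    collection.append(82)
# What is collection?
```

Step-by-step execution trace:
1. Inner try: `'hello'[100]` raises IndexError.
2. Inner `except IndexError` matches → `collection.append(18)` → collection = [18].
3. bare `raise` re-raises IndexError.
4. Inner `finally` runs during unwinding: `collection.append(36)` → collection = [18, 36].
5. Outer `except IndexError` matches → `collection.append(82)` → collection = [18, 36, 82].
Result: [18, 36, 82]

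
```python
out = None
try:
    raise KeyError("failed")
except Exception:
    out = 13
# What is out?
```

Step-by-step execution trace:
1. `raise KeyError(...)` raises KeyError.
2. `except Exception` matches (KeyError is a subclass of Exception) → out = 13.
Result: 13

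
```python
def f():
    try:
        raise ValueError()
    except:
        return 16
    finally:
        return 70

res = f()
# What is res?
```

Step-by-step execution trace:
1. `f()` enters try: `raise ValueError()` raises ValueError.
2. bare `except` matches → `return 16` sets pending return value 16.
3. Before returning, `finally: return 70` runs and overrides the pending return.
4. f() returns 70 → res = 70.
Result: 70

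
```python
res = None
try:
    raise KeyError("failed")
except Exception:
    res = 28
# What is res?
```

Step-by-step execution trace:
1. `raise KeyError(...)` raises KeyError.
2. `except Exception` matches (KeyError is a subclass of Exception) → res = 28.
Result: 28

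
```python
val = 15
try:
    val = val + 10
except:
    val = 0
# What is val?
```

Step-by-step execution trace:
1. val starts at 15.
2. try: `val = val + 10` → val = 25. No exception raised.
3. `except` is skipped.
Result: 25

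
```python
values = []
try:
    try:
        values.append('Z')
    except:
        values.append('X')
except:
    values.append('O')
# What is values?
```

Step-by-step execution trace:
1. Inner try: `values.append('Z')` → values = ['Z']. No exception raised.
2. Inner `except` is skipped.
3. Inner try completes normally; outer `except` is skipped.
Result: ['Z']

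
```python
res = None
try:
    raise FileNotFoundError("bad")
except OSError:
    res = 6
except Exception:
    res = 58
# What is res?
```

Step-by-step execution trace:
1. `raise FileNotFoundError(...)` raises FileNotFoundError.
2. `except OSError` matches (FileNotFoundError is a subclass of OSError) → res = 6.
3. `except Exception` is not reached.
Result: 6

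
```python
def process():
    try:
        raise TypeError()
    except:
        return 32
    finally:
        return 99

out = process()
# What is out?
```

Step-by-step execution trace:
1. `process()` enters try: `raise TypeError()` raises TypeError.
2. bare `except` matches → `return 32` sets pending return value 32.
3. Before returning, `finally: return 99` runs and overrides the pending return.
4. process() returns 99 → out = 99.
Result: 99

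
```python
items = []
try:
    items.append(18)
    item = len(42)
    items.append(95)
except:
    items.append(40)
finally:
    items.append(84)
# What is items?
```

Step-by-step execution trace:
1. try: `items.append(18)` → items = [18].
2. `item = len(42)` raises TypeError; `items.append(95)` is not reached.
3. bare `except` matches → `items.append(40)` → items = [18, 40].
4. finally always runs: `items.append(84)` → items = [18, 40, 84].
Result: [18, 40, 84]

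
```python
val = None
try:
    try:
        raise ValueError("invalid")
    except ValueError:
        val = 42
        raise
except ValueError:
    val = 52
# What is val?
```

Step-by-step execution trace:
1. Inner try: `raise ValueError("invalid")` raises ValueError.
2. Inner `except ValueError` matches → val = 42.
3. bare `raise` re-raises the same ValueError.
4. Outer `except ValueError` matches → val = 52.
Result: 52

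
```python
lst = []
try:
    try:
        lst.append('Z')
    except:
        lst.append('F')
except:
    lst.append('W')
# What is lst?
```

Step-by-step execution trace:
1. Inner try: `lst.append('Z')` → lst = ['Z']. No exception raised.
2. Inner `except` is skipped.
3. Inner try completes normally; outer `except` is skipped.
Result: ['Z']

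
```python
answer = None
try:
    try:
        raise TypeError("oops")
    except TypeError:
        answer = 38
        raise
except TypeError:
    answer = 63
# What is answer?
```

Step-by-step execution trace:
1. Inner try: `raise TypeError("oops")` raises TypeError.
2. Inner `except TypeError` matches → answer = 38.
3. bare `raise` re-raises the same TypeError.
4. Outer `except TypeError` matches → answer = 63.
Result: 63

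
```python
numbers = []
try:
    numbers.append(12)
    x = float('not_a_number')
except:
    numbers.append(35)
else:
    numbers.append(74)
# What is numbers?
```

Step-by-step execution trace:
1. try: `numbers.append(12)` → numbers = [12].
2. `x = float('not_a_number')` raises ValueError.
3. bare `except` matches → `numbers.append(35)` → numbers = [12, 35].
4. `else` is skipped (an exception was raised).
Result: [12, 35]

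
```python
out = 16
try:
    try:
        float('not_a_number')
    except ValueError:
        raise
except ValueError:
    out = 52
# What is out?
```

Step-by-step execution trace:
1. Inner try: `float('not_a_number')` raises ValueError.
2. Inner `except ValueError` matches; bare `raise` re-raises the same ValueError.
3. Outer `except ValueError` matches → out = 52.
Result: 52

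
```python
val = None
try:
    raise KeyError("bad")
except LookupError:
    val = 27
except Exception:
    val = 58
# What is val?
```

Step-by-step execution trace:
1. `raise KeyError(...)` raises KeyError.
2. `except LookupError` matches (KeyError is a subclass of LookupError) → val = 27.
3. `except Exception` is not reached.
Result: 27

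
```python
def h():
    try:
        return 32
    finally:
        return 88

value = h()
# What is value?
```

Step-by-step execution trace:
1. `h()` enters try: `return 32` sets pending return value 32.
2. Before returning, `finally: return 88` runs and overrides the pending return.
3. h() returns 88 → value = 88.
Result: 88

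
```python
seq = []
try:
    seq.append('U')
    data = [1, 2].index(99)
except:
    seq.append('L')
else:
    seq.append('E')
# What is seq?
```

Step-by-step execution trace:
1. try: `seq.append('U')` → seq = ['U'].
2. `data = [1, 2].index(99)` raises ValueError.
3. bare `except` matches → `seq.append('L')` → seq = ['U', 'L'].
4. `else` is skipped (an exception was raised).
Result: ['U', 'L']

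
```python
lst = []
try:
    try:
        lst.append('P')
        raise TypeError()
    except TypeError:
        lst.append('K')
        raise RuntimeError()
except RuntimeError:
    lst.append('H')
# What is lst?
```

Step-by-step execution trace:
1. Inner try: `lst.append('P')` → lst = ['P'].
2. `raise TypeError()` raises TypeError.
3. Inner `except TypeError` matches → `lst.append('K')` → lst = ['P', 'K'].
4. `raise RuntimeError()` raises RuntimeError; propagates to outer try.
5. Outer `except RuntimeError` matches → `lst.append('H')` → lst = ['P', 'K', 'H'].
Result: ['P', 'K', 'H']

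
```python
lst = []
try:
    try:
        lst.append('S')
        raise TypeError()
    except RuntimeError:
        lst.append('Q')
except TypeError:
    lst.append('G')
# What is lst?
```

Step-by-step execution trace:
1. Inner try: `lst.append('S')` → lst = ['S'].
2. `raise TypeError()` raises TypeError.
3. Inner `except RuntimeError` does not match TypeError; exception propagates to outer try.
4. Outer `except TypeError` matches → `lst.append('G')` → lst = ['S', 'G'].
Result: ['S', 'G']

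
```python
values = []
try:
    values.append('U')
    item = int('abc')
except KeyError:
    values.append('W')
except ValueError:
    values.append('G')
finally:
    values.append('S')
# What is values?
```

Step-by-step execution trace:
1. try: `values.append('U')` → values = ['U'].
2. `item = int('abc')` raises ValueError.
3. `except KeyError` does not match ValueError; skipped.
4. `except ValueError` matches → `values.append('G')` → values = ['U', 'G'].
5. finally always runs: `values.append('S')` → values = ['U', 'G', 'S'].
Result: ['U', 'G', 'S']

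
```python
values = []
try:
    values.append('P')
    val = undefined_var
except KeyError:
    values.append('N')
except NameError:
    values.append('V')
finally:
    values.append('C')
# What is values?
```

Step-by-step execution trace:
1. try: `values.append('P')` → values = ['P'].
2. `val = undefined_var` raises NameError.
3. `except KeyError` does not match NameError; skipped.
4. `except NameError` matches → `values.append('V')` → values = ['P', 'V'].
5. finally always runs: `values.append('C')` → values = ['P', 'V', 'C'].
Result: ['P', 'V', 'C']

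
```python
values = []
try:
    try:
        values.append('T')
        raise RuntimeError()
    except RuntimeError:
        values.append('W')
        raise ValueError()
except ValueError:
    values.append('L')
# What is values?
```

Step-by-step execution trace:
1. Inner try: `values.append('T')` → values = ['T'].
2. `raise RuntimeError()` raises RuntimeError.
3. Inner `except RuntimeError` matches → `values.append('W')` → values = ['T', 'W'].
4. `raise ValueError()` raises ValueError; propagates to outer try.
5. Outer `except ValueError` matches → `values.append('L')` → values = ['T', 'W', 'L'].
Result: ['T', 'W', 'L']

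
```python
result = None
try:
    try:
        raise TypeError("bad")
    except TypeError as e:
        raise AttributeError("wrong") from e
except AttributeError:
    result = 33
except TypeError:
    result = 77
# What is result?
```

Step-by-step execution trace:
1. Inner try raises TypeError; inner `except TypeError as e` catches it.
2. `raise AttributeError(...) from e` raises AttributeError (TypeError is attached as __cause__, but only AttributeError is active).
3. Outer `except AttributeError` matches → result = 33.
4. `except TypeError` is not reached.
Result: 33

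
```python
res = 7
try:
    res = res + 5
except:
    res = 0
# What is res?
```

Step-by-step execution trace:
1. res starts at 7.
2. try: `res = res + 5` → res = 12. No exception raised.
3. `except` is skipped.
Result: 12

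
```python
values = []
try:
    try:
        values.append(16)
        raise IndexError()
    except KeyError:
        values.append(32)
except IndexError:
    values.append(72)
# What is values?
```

Step-by-step execution trace:
1. Inner try: `values.append(16)` → values = [16].
2. `raise IndexError()` raises IndexError.
3. Inner `except KeyError` does not match IndexError; exception propagates to outer try.
4. Outer `except IndexError` matches → `values.append(72)` → values = [16, 72].
Result: [16, 72]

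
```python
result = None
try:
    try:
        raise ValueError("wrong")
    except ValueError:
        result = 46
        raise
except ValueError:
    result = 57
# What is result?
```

Step-by-step execution trace:
1. Inner try: `raise ValueError("wrong")` raises ValueError.
2. Inner `except ValueError` matches → result = 46.
3. bare `raise` re-raises the same ValueError.
4. Outer `except ValueError` matches → result = 57.
Result: 57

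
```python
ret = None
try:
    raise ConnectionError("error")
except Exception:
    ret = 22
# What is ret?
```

Step-by-step execution trace:
1. `raise ConnectionError(...)` raises ConnectionError.
2. `except Exception` matches (ConnectionError is a subclass of Exception) → ret = 22.
Result: 22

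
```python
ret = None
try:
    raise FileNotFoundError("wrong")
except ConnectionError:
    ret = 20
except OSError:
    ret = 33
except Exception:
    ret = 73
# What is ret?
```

Step-by-step execution trace:
1. `raise FileNotFoundError(...)` raises FileNotFoundError.
2. `except ConnectionError` does not match (FileNotFoundError is not a subclass of ConnectionError); skipped.
3. `except OSError` matches (FileNotFoundError is a subclass of OSError) → ret = 33.
4. `except Exception` is not reached.
Result: 33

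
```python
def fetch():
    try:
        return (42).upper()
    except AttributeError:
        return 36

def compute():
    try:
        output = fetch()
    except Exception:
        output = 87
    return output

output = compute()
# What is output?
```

Step-by-step execution trace:
1. `compute()` calls `fetch()`.
2. In fetch: `(42).upper()` raises AttributeError; `except AttributeError` catches it → returns 36.
3. In compute: `output = fetch()` → output = 36. No exception reaches compute.
4. `except Exception` is skipped; compute returns 36.
5. output = 36.
Result: 36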